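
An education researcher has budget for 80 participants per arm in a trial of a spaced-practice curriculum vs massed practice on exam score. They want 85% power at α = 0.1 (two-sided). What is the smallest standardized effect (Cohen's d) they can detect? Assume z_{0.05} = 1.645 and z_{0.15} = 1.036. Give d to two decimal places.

d_min ≈ 0.42

For two independent groups of n = 80 each: d_min = (z_{α/2} + z_β)·√(2/n).
z-sum = 1.645 + 1.036 = 2.681.
d_min = 2.681 × √(2/80) = 2.681 × 0.1581 = 0.424.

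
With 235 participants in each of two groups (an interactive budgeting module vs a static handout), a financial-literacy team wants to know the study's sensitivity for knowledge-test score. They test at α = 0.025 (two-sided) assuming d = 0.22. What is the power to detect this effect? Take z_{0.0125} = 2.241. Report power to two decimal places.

For two equal groups, power = Φ(d·√(n/2) − z_{α/2}).
d·√(n/2) = 0.22 × √(235/2) = 0.22 × 10.840 = 2.385.
z_β = 2.385 − 2.241 = 0.144.
Power = Φ(0.144) = 0.557.

power ≈ 0.56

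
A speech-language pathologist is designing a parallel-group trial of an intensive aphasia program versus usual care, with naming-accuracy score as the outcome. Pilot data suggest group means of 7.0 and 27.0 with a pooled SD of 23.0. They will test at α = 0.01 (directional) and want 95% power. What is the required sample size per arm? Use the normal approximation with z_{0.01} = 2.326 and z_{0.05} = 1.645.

Cohen's d = |M₁ − M₂| / SD_pooled = |7.0 − 27.0| / 23.0 = 20.0 / 23.0 = 0.870.
For two independent groups with equal n: n = 2·((z_{α} + z_β) / d)².
z_{α} + z_β = 2.326 + 1.645 = 3.971.
n = 2 × (3.971 / 0.870)² = 2 × 4.564² = 2 × 20.83 = 41.7.
Round up to the next whole participant.

n = 42 per group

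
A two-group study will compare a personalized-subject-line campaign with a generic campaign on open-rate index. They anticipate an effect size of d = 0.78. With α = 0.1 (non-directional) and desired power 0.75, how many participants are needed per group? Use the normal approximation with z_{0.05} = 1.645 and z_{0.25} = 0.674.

For two independent groups with equal n: n = 2·((z_{α/2} + z_β) / d)².
z_{α/2} + z_β = 1.645 + 0.674 = 2.319.
n = 2 × (2.319 / 0.78)² = 2 × 2.973² = 2 × 8.84 = 17.7.
Round up to the next whole participant.

n = 18 per group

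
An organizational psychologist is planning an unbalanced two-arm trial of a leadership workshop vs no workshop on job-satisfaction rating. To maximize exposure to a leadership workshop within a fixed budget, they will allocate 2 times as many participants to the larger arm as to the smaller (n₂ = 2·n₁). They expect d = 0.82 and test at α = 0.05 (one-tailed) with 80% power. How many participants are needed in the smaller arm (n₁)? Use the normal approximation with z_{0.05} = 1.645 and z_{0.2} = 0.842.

With allocation ratio k = n₂/n₁ = 2, Var(x̄₁−x̄₂) = σ²(1/n₁ + 1/(k·n₁)) = σ²·(k+1)/(k·n₁).
So n₁ = (1 + 1/k)·((z_{α} + z_β)/d)² = 1.500 × (2.487/0.82)².
n₁ = 1.500 × 9.20 = 13.8.
Round up: n₁ = 14, giving n₂ = 2 × 14 = 28.

n₁ = 14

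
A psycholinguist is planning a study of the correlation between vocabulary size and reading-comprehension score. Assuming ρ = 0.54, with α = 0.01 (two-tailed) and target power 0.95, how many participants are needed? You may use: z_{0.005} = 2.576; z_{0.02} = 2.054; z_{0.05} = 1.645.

n = 52

Fisher's z: C = ½·ln((1+r)/(1−r)) = ½·ln(3.3478) = 0.6042.
n = ((z_{α/2} + z_β)/C)² + 3.
(2.576 + 1.645) / 0.6042 = 4.221 / 0.6042 = 6.986.
n = 6.986² + 3 = 48.81 + 3 = 51.8.
Round up.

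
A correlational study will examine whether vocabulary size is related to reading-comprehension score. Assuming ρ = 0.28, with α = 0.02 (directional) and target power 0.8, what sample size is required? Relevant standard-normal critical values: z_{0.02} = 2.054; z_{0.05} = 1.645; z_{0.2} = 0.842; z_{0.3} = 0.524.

Fisher's z: C = ½·ln((1+r)/(1−r)) = ½·ln(1.7778) = 0.2877.
n = ((z_{α} + z_β)/C)² + 3.
(2.054 + 0.842) / 0.2877 = 2.896 / 0.2877 = 10.066.
n = 10.066² + 3 = 101.33 + 3 = 104.3.
Round up.

n = 105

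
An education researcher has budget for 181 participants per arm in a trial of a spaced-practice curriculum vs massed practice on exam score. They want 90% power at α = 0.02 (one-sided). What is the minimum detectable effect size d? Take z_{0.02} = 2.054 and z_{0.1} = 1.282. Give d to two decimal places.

For two independent groups of n = 181 each: d_min = (z_{α} + z_β)·√(2/n).
z-sum = 2.054 + 1.282 = 3.336.
d_min = 3.336 × √(2/181) = 3.336 × 0.1051 = 0.351.

d_min ≈ 0.35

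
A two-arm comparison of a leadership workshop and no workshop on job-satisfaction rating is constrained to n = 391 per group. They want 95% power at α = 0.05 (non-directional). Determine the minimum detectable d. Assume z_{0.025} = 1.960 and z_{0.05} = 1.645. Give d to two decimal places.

d_min ≈ 0.26

For two independent groups of n = 391 each: d_min = (z_{α/2} + z_β)·√(2/n).
z-sum = 1.960 + 1.645 = 3.605.
d_min = 3.605 × √(2/391) = 3.605 × 0.0715 = 0.258.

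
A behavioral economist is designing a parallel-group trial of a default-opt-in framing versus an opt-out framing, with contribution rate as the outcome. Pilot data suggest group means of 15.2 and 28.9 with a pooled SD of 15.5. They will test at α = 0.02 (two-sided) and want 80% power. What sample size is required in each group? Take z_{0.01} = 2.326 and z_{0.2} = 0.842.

n = 26 per group

Cohen's d = |M₁ − M₂| / SD_pooled = |15.2 − 28.9| / 15.5 = 13.7 / 15.5 = 0.884.
For two independent groups with equal n: n = 2·((z_{α/2} + z_β) / d)².
z_{α/2} + z_β = 2.326 + 0.842 = 3.168.
n = 2 × (3.168 / 0.884)² = 2 × 3.584² = 2 × 12.84 = 25.7.
Round up to the next whole participant.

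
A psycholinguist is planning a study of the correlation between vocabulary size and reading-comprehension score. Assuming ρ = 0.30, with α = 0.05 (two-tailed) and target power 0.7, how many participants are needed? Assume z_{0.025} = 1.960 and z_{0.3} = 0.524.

n = 68

Fisher's z: C = ½·ln((1+r)/(1−r)) = ½·ln(1.8571) = 0.3095.
n = ((z_{α/2} + z_β)/C)² + 3.
(1.960 + 0.524) / 0.3095 = 2.484 / 0.3095 = 8.026.
n = 8.026² + 3 = 64.41 + 3 = 67.4.
Round up.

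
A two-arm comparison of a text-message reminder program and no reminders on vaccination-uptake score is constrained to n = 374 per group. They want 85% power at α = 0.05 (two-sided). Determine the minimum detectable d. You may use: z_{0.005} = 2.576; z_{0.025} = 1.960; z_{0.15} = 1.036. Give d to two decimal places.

For two independent groups of n = 374 each: d_min = (z_{α/2} + z_β)·√(2/n).
z-sum = 1.960 + 1.036 = 2.996.
d_min = 2.996 × √(2/374) = 2.996 × 0.0731 = 0.219.

d_min ≈ 0.22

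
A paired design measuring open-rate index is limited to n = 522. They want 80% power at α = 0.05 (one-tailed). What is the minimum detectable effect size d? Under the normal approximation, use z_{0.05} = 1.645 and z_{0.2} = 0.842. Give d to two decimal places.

d_min ≈ 0.11

For a single sample (or paired design) of n = 522: d_min = (z_{α} + z_β)/√n.
z-sum = 1.645 + 0.842 = 2.487.
d_min = 2.487 / √522 = 2.487 / 22.847 = 0.109.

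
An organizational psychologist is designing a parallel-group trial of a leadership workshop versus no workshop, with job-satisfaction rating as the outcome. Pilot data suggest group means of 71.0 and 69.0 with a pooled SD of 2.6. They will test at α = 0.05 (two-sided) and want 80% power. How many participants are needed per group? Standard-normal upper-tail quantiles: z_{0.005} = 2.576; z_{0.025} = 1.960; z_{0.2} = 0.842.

Cohen's d = |M₁ − M₂| / SD_pooled = |71.0 − 69.0| / 2.6 = 2.0 / 2.6 = 0.769.
For two independent groups with equal n: n = 2·((z_{α/2} + z_β) / d)².
z_{α/2} + z_β = 1.960 + 0.842 = 2.802.
n = 2 × (2.802 / 0.769)² = 2 × 3.644² = 2 × 13.28 = 26.6.
Round up to the next whole participant.

n = 27 per group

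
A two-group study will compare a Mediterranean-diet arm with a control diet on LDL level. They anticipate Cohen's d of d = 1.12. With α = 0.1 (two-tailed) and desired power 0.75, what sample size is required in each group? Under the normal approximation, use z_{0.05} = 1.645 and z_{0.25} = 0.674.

n = 9 per group

For two independent groups with equal n: n = 2·((z_{α/2} + z_β) / d)².
z_{α/2} + z_β = 1.645 + 0.674 = 2.319.
n = 2 × (2.319 / 1.12)² = 2 × 2.071² = 2 × 4.29 = 8.6.
Round up to the next whole participant.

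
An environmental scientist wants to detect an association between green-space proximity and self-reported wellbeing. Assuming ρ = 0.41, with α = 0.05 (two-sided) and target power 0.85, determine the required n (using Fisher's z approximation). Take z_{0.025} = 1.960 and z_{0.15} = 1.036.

n = 51

Fisher's z: C = ½·ln((1+r)/(1−r)) = ½·ln(2.3898) = 0.4356.
n = ((z_{α/2} + z_β)/C)² + 3.
(1.960 + 1.036) / 0.4356 = 2.996 / 0.4356 = 6.878.
n = 6.878² + 3 = 47.31 + 3 = 50.3.
Round up.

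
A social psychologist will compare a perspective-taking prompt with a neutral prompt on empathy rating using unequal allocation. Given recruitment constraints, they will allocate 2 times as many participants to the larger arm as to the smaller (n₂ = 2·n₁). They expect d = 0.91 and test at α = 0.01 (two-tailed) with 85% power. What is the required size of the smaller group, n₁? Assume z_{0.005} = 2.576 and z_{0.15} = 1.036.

n₁ = 24

With allocation ratio k = n₂/n₁ = 2, Var(x̄₁−x̄₂) = σ²(1/n₁ + 1/(k·n₁)) = σ²·(k+1)/(k·n₁).
So n₁ = (1 + 1/k)·((z_{α/2} + z_β)/d)² = 1.500 × (3.612/0.91)².
n₁ = 1.500 × 15.75 = 23.6.
Round up: n₁ = 24, giving n₂ = 2 × 24 = 48.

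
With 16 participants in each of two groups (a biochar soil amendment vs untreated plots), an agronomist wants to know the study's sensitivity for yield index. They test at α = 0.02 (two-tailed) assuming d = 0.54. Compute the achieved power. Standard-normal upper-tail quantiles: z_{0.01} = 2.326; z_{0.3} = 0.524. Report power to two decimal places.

power ≈ 0.21

For two equal groups, power = Φ(d·√(n/2) − z_{α/2}).
d·√(n/2) = 0.54 × √(16/2) = 0.54 × 2.828 = 1.527.
z_β = 1.527 − 2.326 = -0.799.
Power = Φ(-0.799) = 0.212.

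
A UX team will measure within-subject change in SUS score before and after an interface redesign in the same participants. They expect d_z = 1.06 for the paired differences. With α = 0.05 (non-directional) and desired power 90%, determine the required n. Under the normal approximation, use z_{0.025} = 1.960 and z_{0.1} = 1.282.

n = 10 pairs

For a paired (one-sample on differences) test: n = ((z_{α/2} + z_β) / d)².
z_{α/2} + z_β = 1.960 + 1.282 = 3.242.
n = (3.242 / 1.06)² = 3.058² = 9.35.
Round up.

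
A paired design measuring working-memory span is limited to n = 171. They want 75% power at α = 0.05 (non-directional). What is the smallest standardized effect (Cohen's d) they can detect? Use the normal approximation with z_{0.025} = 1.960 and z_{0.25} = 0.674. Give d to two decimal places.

For a single sample (or paired design) of n = 171: d_min = (z_{α/2} + z_β)/√n.
z-sum = 1.960 + 0.674 = 2.634.
d_min = 2.634 / √171 = 2.634 / 13.077 = 0.201.

d_min ≈ 0.20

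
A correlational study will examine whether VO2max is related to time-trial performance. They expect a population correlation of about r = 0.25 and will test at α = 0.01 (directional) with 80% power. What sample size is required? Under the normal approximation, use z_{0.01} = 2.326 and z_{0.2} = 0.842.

n = 157

Fisher's z: C = ½·ln((1+r)/(1−r)) = ½·ln(1.6667) = 0.2554.
n = ((z_{α} + z_β)/C)² + 3.
(2.326 + 0.842) / 0.2554 = 3.168 / 0.2554 = 12.404.
n = 12.404² + 3 = 153.86 + 3 = 156.9.
Round up.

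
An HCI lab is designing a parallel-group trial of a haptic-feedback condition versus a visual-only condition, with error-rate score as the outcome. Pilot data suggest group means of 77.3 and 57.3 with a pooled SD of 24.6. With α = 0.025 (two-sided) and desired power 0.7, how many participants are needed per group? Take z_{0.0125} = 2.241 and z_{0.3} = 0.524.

Cohen's d = |M₁ − M₂| / SD_pooled = |77.3 − 57.3| / 24.6 = 20.0 / 24.6 = 0.813.
For two independent groups with equal n: n = 2·((z_{α/2} + z_β) / d)².
z_{α/2} + z_β = 2.241 + 0.524 = 2.765.
n = 2 × (2.765 / 0.813)² = 2 × 3.401² = 2 × 11.57 = 23.1.
Round up to the next whole participant.

n = 24 per group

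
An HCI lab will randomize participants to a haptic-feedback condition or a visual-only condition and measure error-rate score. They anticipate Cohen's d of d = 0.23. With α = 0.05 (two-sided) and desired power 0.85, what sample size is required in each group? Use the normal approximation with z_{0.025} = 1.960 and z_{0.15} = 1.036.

For two independent groups with equal n: n = 2·((z_{α/2} + z_β) / d)².
z_{α/2} + z_β = 1.960 + 1.036 = 2.996.
n = 2 × (2.996 / 0.23)² = 2 × 13.026² = 2 × 169.68 = 339.4.
Round up to the next whole participant.

n = 340 per group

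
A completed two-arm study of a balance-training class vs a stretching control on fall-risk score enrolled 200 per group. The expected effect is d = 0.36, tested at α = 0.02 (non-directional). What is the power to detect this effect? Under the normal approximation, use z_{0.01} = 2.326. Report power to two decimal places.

For two equal groups, power = Φ(d·√(n/2) − z_{α/2}).
d·√(n/2) = 0.36 × √(200/2) = 0.36 × 10.000 = 3.600.
z_β = 3.600 − 2.326 = 1.274.
Power = Φ(1.274) = 0.899.

power ≈ 0.90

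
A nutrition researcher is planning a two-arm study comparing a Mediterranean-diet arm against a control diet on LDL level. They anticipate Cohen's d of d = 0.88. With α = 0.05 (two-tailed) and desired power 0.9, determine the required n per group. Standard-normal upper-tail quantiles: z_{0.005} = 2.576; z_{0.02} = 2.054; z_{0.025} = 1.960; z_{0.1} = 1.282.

For two independent groups with equal n: n = 2·((z_{α/2} + z_β) / d)².
z_{α/2} + z_β = 1.960 + 1.282 = 3.242.
n = 2 × (3.242 / 0.88)² = 2 × 3.684² = 2 × 13.57 = 27.1.
Round up to the next whole participant.

n = 28 per group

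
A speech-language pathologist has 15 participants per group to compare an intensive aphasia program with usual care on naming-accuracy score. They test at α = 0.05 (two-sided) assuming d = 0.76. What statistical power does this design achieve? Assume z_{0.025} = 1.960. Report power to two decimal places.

For two equal groups, power = Φ(d·√(n/2) − z_{α/2}).
d·√(n/2) = 0.76 × √(15/2) = 0.76 × 2.739 = 2.081.
z_β = 2.081 − 1.960 = 0.121.
Power = Φ(0.121) = 0.548.

power ≈ 0.55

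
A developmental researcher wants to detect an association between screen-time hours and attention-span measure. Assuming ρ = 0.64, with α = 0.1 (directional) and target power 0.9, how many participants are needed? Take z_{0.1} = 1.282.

Fisher's z: C = ½·ln((1+r)/(1−r)) = ½·ln(4.5556) = 0.7582.
n = ((z_{α} + z_β)/C)² + 3.
(1.282 + 1.282) / 0.7582 = 2.564 / 0.7582 = 3.382.
n = 3.382² + 3 = 11.44 + 3 = 14.4.
Round up.

n = 15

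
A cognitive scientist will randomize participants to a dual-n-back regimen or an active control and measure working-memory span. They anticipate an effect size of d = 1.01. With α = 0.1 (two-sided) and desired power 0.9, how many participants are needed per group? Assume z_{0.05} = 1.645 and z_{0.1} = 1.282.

n = 17 per group

For two independent groups with equal n: n = 2·((z_{α/2} + z_β) / d)².
z_{α/2} + z_β = 1.645 + 1.282 = 2.927.
n = 2 × (2.927 / 1.01)² = 2 × 2.898² = 2 × 8.40 = 16.8.
Round up to the next whole participant.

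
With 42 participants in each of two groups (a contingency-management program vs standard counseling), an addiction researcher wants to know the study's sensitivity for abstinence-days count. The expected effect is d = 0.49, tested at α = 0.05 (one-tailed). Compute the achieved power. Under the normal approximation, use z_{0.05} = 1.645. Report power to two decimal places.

For two equal groups, power = Φ(d·√(n/2) − z_{α}).
d·√(n/2) = 0.49 × √(42/2) = 0.49 × 4.583 = 2.245.
z_β = 2.245 − 1.645 = 0.600.
Power = Φ(0.600) = 0.726.

power ≈ 0.73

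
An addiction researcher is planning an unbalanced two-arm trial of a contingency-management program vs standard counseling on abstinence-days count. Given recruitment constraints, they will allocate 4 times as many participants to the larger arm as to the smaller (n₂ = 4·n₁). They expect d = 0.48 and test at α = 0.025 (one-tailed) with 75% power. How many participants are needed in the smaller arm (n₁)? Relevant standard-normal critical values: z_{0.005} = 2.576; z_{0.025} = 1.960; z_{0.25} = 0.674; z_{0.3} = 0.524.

n₁ = 38

With allocation ratio k = n₂/n₁ = 4, Var(x̄₁−x̄₂) = σ²(1/n₁ + 1/(k·n₁)) = σ²·(k+1)/(k·n₁).
So n₁ = (1 + 1/k)·((z_{α} + z_β)/d)² = 1.250 × (2.634/0.48)².
n₁ = 1.250 × 30.11 = 37.6.
Round up: n₁ = 38, giving n₂ = 4 × 38 = 152.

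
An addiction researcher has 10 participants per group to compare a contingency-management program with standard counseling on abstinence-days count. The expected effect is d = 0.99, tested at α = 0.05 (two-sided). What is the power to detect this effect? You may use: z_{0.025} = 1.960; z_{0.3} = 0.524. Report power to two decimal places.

power ≈ 0.60

For two equal groups, power = Φ(d·√(n/2) − z_{α/2}).
d·√(n/2) = 0.99 × √(10/2) = 0.99 × 2.236 = 2.214.
z_β = 2.214 − 1.960 = 0.254.
Power = Φ(0.254) = 0.600.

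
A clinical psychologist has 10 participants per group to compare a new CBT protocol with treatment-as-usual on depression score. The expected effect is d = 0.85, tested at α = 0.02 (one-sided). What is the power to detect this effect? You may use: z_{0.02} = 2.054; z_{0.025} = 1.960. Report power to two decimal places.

power ≈ 0.44

For two equal groups, power = Φ(d·√(n/2) − z_{α}).
d·√(n/2) = 0.85 × √(10/2) = 0.85 × 2.236 = 1.901.
z_β = 1.901 − 2.054 = -0.153.
Power = Φ(-0.153) = 0.439.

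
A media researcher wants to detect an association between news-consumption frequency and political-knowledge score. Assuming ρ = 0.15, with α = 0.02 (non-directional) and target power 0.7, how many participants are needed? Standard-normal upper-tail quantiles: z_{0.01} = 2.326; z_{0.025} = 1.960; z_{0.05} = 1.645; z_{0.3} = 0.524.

n = 359

Fisher's z: C = ½·ln((1+r)/(1−r)) = ½·ln(1.3529) = 0.1511.
n = ((z_{α/2} + z_β)/C)² + 3.
(2.326 + 0.524) / 0.1511 = 2.850 / 0.1511 = 18.862.
n = 18.862² + 3 = 355.76 + 3 = 358.8.
Round up.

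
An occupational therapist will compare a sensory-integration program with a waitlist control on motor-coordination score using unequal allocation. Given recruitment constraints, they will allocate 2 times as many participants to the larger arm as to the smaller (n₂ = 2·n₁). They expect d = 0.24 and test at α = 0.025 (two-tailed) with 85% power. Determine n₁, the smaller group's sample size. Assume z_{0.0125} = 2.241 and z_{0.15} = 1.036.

With allocation ratio k = n₂/n₁ = 2, Var(x̄₁−x̄₂) = σ²(1/n₁ + 1/(k·n₁)) = σ²·(k+1)/(k·n₁).
So n₁ = (1 + 1/k)·((z_{α/2} + z_β)/d)² = 1.500 × (3.277/0.24)².
n₁ = 1.500 × 186.44 = 279.7.
Round up: n₁ = 280, giving n₂ = 2 × 280 = 560.

n₁ = 280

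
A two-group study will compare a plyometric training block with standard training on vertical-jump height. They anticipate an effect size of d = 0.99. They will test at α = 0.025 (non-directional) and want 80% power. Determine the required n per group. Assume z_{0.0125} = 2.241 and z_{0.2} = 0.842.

For two independent groups with equal n: n = 2·((z_{α/2} + z_β) / d)².
z_{α/2} + z_β = 2.241 + 0.842 = 3.083.
n = 2 × (3.083 / 0.99)² = 2 × 3.114² = 2 × 9.70 = 19.4.
Round up to the next whole participant.

n = 20 per group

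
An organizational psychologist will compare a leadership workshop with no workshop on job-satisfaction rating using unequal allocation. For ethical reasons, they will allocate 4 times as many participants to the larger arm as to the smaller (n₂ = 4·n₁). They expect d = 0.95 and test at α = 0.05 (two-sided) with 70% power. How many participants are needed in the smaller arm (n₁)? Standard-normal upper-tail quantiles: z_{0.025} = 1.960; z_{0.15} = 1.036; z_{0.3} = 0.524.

n₁ = 9

With allocation ratio k = n₂/n₁ = 4, Var(x̄₁−x̄₂) = σ²(1/n₁ + 1/(k·n₁)) = σ²·(k+1)/(k·n₁).
So n₁ = (1 + 1/k)·((z_{α/2} + z_β)/d)² = 1.250 × (2.484/0.95)².
n₁ = 1.250 × 6.84 = 8.5.
Round up: n₁ = 9, giving n₂ = 4 × 9 = 36.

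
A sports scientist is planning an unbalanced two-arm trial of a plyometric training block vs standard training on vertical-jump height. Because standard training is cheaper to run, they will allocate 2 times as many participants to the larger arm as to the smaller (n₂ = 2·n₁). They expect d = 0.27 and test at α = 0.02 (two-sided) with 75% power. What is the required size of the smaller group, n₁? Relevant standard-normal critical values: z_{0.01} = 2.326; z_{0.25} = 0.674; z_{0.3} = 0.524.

With allocation ratio k = n₂/n₁ = 2, Var(x̄₁−x̄₂) = σ²(1/n₁ + 1/(k·n₁)) = σ²·(k+1)/(k·n₁).
So n₁ = (1 + 1/k)·((z_{α/2} + z_β)/d)² = 1.500 × (3.000/0.27)².
n₁ = 1.500 × 123.46 = 185.2.
Round up: n₁ = 186, giving n₂ = 2 × 186 = 372.

n₁ = 186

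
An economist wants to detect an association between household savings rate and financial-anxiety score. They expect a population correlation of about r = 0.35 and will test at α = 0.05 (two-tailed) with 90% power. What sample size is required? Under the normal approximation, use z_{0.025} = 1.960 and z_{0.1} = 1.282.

Fisher's z: C = ½·ln((1+r)/(1−r)) = ½·ln(2.0769) = 0.3654.
n = ((z_{α/2} + z_β)/C)² + 3.
(1.960 + 1.282) / 0.3654 = 3.242 / 0.3654 = 8.872.
n = 8.872² + 3 = 78.72 + 3 = 81.7.
Round up.

n = 82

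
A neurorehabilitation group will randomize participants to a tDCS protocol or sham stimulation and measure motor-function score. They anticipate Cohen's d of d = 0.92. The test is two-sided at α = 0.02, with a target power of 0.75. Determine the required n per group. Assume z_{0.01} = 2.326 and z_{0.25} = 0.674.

For two independent groups with equal n: n = 2·((z_{α/2} + z_β) / d)².
z_{α/2} + z_β = 2.326 + 0.674 = 3.000.
n = 2 × (3.000 / 0.92)² = 2 × 3.261² = 2 × 10.63 = 21.3.
Round up to the next whole participant.

n = 22 per group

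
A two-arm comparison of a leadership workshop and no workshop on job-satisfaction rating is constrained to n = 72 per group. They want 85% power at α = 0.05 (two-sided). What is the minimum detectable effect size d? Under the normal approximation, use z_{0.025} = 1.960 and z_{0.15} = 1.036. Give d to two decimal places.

For two independent groups of n = 72 each: d_min = (z_{α/2} + z_β)·√(2/n).
z-sum = 1.960 + 1.036 = 2.996.
d_min = 2.996 × √(2/72) = 2.996 × 0.1667 = 0.499.

d_min ≈ 0.50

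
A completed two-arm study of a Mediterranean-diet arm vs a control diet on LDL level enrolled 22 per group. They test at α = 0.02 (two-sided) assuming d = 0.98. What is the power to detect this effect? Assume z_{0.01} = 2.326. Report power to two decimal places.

For two equal groups, power = Φ(d·√(n/2) − z_{α/2}).
d·√(n/2) = 0.98 × √(22/2) = 0.98 × 3.317 = 3.250.
z_β = 3.250 − 2.326 = 0.924.
Power = Φ(0.924) = 0.822.

power ≈ 0.82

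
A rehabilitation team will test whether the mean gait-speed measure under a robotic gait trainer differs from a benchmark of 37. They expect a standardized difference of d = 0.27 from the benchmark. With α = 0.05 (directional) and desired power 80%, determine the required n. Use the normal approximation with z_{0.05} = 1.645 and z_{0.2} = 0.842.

n = 85

For a one-sample test: n = ((z_{α} + z_β) / d)².
z_{α} + z_β = 1.645 + 0.842 = 2.487.
n = (2.487 / 0.27)² = 9.211² = 84.84.
Round up.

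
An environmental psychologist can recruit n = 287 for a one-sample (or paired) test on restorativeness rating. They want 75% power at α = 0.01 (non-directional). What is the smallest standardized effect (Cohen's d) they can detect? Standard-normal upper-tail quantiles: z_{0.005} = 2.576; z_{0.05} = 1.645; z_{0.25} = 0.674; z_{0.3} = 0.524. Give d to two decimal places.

d_min ≈ 0.19

For a single sample (or paired design) of n = 287: d_min = (z_{α/2} + z_β)/√n.
z-sum = 2.576 + 0.674 = 3.250.
d_min = 3.250 / √287 = 3.250 / 16.941 = 0.192.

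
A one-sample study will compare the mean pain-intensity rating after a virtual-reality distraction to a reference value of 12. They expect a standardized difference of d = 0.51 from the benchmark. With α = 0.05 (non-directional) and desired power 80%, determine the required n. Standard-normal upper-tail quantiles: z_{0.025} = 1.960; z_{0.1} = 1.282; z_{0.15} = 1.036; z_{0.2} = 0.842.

For a one-sample test: n = ((z_{α/2} + z_β) / d)².
z_{α/2} + z_β = 1.960 + 0.842 = 2.802.
n = (2.802 / 0.51)² = 5.494² = 30.19.
Round up.

n = 31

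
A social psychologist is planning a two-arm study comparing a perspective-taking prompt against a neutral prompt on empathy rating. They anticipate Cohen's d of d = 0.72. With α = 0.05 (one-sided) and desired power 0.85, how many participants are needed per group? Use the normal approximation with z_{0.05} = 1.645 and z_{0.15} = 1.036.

For two independent groups with equal n: n = 2·((z_{α} + z_β) / d)².
z_{α} + z_β = 1.645 + 1.036 = 2.681.
n = 2 × (2.681 / 0.72)² = 2 × 3.724² = 2 × 13.87 = 27.7.
Round up to the next whole participant.

n = 28 per group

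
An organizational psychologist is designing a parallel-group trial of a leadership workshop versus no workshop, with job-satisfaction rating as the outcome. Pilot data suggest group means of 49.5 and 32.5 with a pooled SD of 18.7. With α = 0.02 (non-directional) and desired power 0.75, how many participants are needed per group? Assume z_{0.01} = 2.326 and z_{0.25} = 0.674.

Cohen's d = |M₁ − M₂| / SD_pooled = |49.5 − 32.5| / 18.7 = 17.0 / 18.7 = 0.909.
For two independent groups with equal n: n = 2·((z_{α/2} + z_β) / d)².
z_{α/2} + z_β = 2.326 + 0.674 = 3.000.
n = 2 × (3.000 / 0.909)² = 2 × 3.300² = 2 × 10.89 = 21.8.
Round up to the next whole participant.

n = 22 per group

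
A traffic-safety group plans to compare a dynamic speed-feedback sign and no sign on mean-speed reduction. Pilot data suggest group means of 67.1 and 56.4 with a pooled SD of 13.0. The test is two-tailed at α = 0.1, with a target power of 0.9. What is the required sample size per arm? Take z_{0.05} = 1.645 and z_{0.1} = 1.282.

Cohen's d = |M₁ − M₂| / SD_pooled = |67.1 − 56.4| / 13.0 = 10.7 / 13.0 = 0.823.
For two independent groups with equal n: n = 2·((z_{α/2} + z_β) / d)².
z_{α/2} + z_β = 1.645 + 1.282 = 2.927.
n = 2 × (2.927 / 0.823)² = 2 × 3.557² = 2 × 12.65 = 25.3.
Round up to the next whole participant.

n = 26 per group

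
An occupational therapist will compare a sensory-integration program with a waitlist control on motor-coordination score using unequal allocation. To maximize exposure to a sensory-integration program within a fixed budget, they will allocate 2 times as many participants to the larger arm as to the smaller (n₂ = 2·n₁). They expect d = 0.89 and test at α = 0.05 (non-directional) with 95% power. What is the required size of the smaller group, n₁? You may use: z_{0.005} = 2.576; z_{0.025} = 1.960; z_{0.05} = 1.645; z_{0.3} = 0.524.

With allocation ratio k = n₂/n₁ = 2, Var(x̄₁−x̄₂) = σ²(1/n₁ + 1/(k·n₁)) = σ²·(k+1)/(k·n₁).
So n₁ = (1 + 1/k)·((z_{α/2} + z_β)/d)² = 1.500 × (3.605/0.89)².
n₁ = 1.500 × 16.41 = 24.6.
Round up: n₁ = 25, giving n₂ = 2 × 25 = 50.

n₁ = 25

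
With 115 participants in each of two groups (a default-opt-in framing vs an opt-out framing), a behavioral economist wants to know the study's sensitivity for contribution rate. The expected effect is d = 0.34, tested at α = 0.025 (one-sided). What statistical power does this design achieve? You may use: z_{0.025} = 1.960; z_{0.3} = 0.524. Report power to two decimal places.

power ≈ 0.73

For two equal groups, power = Φ(d·√(n/2) − z_{α}).
d·√(n/2) = 0.34 × √(115/2) = 0.34 × 7.583 = 2.578.
z_β = 2.578 − 1.960 = 0.618.
Power = Φ(0.618) = 0.732.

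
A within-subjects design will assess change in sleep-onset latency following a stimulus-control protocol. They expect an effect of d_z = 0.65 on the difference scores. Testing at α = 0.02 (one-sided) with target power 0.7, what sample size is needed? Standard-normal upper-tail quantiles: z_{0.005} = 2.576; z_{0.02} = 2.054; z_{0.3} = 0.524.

For a paired (one-sample on differences) test: n = ((z_{α} + z_β) / d)².
z_{α} + z_β = 2.054 + 0.524 = 2.578.
n = (2.578 / 0.65)² = 3.966² = 15.73.
Round up.

n = 16 pairs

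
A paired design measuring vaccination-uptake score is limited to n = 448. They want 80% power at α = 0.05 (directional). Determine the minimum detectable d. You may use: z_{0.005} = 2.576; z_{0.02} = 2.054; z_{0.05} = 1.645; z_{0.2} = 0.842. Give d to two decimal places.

For a single sample (or paired design) of n = 448: d_min = (z_{α} + z_β)/√n.
z-sum = 1.645 + 0.842 = 2.487.
d_min = 2.487 / √448 = 2.487 / 21.166 = 0.117.

d_min ≈ 0.12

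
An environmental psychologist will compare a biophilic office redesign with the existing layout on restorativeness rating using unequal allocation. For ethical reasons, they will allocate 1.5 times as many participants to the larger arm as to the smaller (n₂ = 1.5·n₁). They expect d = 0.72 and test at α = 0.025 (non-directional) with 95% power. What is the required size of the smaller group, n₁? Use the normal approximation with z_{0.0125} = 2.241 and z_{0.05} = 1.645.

n₁ = 49

With allocation ratio k = n₂/n₁ = 1.5, Var(x̄₁−x̄₂) = σ²(1/n₁ + 1/(k·n₁)) = σ²·(k+1)/(k·n₁).
So n₁ = (1 + 1/k)·((z_{α/2} + z_β)/d)² = 1.667 × (3.886/0.72)².
n₁ = 1.667 × 29.13 = 48.6.
Round up: n₁ = 49, giving n₂ = ⌈1.5 × 49⌉ = ⌈73.5⌉ = 74.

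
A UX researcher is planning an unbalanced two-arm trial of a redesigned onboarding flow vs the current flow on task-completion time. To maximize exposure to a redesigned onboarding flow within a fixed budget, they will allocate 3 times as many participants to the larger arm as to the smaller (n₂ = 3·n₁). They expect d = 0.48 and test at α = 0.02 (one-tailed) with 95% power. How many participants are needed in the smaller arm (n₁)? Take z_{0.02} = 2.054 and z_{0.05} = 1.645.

n₁ = 80

With allocation ratio k = n₂/n₁ = 3, Var(x̄₁−x̄₂) = σ²(1/n₁ + 1/(k·n₁)) = σ²·(k+1)/(k·n₁).
So n₁ = (1 + 1/k)·((z_{α} + z_β)/d)² = 1.333 × (3.699/0.48)².
n₁ = 1.333 × 59.39 = 79.2.
Round up: n₁ = 80, giving n₂ = 3 × 80 = 240.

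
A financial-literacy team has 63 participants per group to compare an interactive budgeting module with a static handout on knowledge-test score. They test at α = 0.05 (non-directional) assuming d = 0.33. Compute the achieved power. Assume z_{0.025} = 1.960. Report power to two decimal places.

For two equal groups, power = Φ(d·√(n/2) − z_{α/2}).
d·√(n/2) = 0.33 × √(63/2) = 0.33 × 5.612 = 1.852.
z_β = 1.852 − 1.960 = -0.108.
Power = Φ(-0.108) = 0.457.

power ≈ 0.46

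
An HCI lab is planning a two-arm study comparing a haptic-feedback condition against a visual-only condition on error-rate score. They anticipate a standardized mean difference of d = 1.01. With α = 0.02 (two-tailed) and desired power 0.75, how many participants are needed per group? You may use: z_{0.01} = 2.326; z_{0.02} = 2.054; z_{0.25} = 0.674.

For two independent groups with equal n: n = 2·((z_{α/2} + z_β) / d)².
z_{α/2} + z_β = 2.326 + 0.674 = 3.000.
n = 2 × (3.000 / 1.01)² = 2 × 2.970² = 2 × 8.82 = 17.6.
Round up to the next whole participant.

n = 18 per group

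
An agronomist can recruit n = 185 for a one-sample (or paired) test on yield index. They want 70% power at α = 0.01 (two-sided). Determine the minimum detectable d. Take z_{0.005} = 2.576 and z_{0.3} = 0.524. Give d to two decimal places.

d_min ≈ 0.23

For a single sample (or paired design) of n = 185: d_min = (z_{α/2} + z_β)/√n.
z-sum = 2.576 + 0.524 = 3.100.
d_min = 3.100 / √185 = 3.100 / 13.601 = 0.228.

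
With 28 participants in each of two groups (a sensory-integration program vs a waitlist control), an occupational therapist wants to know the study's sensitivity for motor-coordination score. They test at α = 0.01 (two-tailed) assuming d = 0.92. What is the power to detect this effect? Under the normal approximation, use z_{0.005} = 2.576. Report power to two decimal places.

power ≈ 0.81

For two equal groups, power = Φ(d·√(n/2) − z_{α/2}).
d·√(n/2) = 0.92 × √(28/2) = 0.92 × 3.742 = 3.442.
z_β = 3.442 − 2.576 = 0.866.
Power = Φ(0.866) = 0.807.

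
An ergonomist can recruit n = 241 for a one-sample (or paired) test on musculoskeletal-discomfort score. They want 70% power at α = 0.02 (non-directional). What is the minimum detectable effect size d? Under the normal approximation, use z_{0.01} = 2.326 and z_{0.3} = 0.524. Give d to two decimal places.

d_min ≈ 0.18

For a single sample (or paired design) of n = 241: d_min = (z_{α/2} + z_β)/√n.
z-sum = 2.326 + 0.524 = 2.850.
d_min = 2.850 / √241 = 2.850 / 15.524 = 0.184.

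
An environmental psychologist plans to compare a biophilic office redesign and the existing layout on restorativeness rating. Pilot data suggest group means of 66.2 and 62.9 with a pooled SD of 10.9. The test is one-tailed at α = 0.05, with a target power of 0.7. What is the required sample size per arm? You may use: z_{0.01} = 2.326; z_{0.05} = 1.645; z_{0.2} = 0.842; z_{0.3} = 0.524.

Cohen's d = |M₁ − M₂| / SD_pooled = |66.2 − 62.9| / 10.9 = 3.3 / 10.9 = 0.303.
For two independent groups with equal n: n = 2·((z_{α} + z_β) / d)².
z_{α} + z_β = 1.645 + 0.524 = 2.169.
n = 2 × (2.169 / 0.303)² = 2 × 7.158² = 2 × 51.24 = 102.5.
Round up to the next whole participant.

n = 103 per group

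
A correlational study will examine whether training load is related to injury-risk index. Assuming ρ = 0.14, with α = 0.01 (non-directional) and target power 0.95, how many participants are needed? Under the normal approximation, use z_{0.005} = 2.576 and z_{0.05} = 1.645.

Fisher's z: C = ½·ln((1+r)/(1−r)) = ½·ln(1.3256) = 0.1409.
n = ((z_{α/2} + z_β)/C)² + 3.
(2.576 + 1.645) / 0.1409 = 4.221 / 0.1409 = 29.957.
n = 29.957² + 3 = 897.45 + 3 = 900.4.
Round up.

n = 901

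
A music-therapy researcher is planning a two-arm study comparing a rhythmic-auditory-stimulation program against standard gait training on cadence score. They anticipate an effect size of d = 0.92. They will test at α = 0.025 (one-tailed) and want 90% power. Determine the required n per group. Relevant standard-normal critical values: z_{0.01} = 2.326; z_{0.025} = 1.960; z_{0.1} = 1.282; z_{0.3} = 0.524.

n = 25 per group

For two independent groups with equal n: n = 2·((z_{α} + z_β) / d)².
z_{α} + z_β = 1.960 + 1.282 = 3.242.
n = 2 × (3.242 / 0.92)² = 2 × 3.524² = 2 × 12.42 = 24.8.
Round up to the next whole participant.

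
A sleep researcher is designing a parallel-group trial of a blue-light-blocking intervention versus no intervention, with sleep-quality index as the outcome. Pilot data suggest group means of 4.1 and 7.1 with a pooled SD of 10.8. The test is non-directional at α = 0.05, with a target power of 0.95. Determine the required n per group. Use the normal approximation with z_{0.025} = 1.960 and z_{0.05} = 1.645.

n = 337 per group

Cohen's d = |M₁ − M₂| / SD_pooled = |4.1 − 7.1| / 10.8 = 3.0 / 10.8 = 0.278.
For two independent groups with equal n: n = 2·((z_{α/2} + z_β) / d)².
z_{α/2} + z_β = 1.960 + 1.645 = 3.605.
n = 2 × (3.605 / 0.278)² = 2 × 12.968² = 2 × 168.16 = 336.3.
Round up to the next whole participant.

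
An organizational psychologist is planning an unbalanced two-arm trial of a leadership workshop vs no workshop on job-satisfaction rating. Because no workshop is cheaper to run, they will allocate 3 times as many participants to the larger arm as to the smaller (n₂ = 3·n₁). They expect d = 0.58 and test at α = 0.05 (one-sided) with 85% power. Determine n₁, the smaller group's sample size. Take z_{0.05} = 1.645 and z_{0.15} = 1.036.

With allocation ratio k = n₂/n₁ = 3, Var(x̄₁−x̄₂) = σ²(1/n₁ + 1/(k·n₁)) = σ²·(k+1)/(k·n₁).
So n₁ = (1 + 1/k)·((z_{α} + z_β)/d)² = 1.333 × (2.681/0.58)².
n₁ = 1.333 × 21.37 = 28.5.
Round up: n₁ = 29, giving n₂ = 3 × 29 = 87.

n₁ = 29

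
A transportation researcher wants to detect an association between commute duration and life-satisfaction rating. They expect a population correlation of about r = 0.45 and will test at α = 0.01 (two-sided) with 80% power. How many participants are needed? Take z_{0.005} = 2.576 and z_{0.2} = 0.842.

n = 53

Fisher's z: C = ½·ln((1+r)/(1−r)) = ½·ln(2.6364) = 0.4847.
n = ((z_{α/2} + z_β)/C)² + 3.
(2.576 + 0.842) / 0.4847 = 3.418 / 0.4847 = 7.052.
n = 7.052² + 3 = 49.73 + 3 = 52.7.
Round up.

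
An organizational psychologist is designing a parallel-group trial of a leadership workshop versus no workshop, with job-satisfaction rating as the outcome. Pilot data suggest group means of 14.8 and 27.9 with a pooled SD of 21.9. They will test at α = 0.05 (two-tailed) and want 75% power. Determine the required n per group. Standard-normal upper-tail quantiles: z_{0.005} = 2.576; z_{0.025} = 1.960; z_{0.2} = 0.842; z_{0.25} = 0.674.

n = 39 per group

Cohen's d = |M₁ − M₂| / SD_pooled = |14.8 − 27.9| / 21.9 = 13.1 / 21.9 = 0.598.
For two independent groups with equal n: n = 2·((z_{α/2} + z_β) / d)².
z_{α/2} + z_β = 1.960 + 0.674 = 2.634.
n = 2 × (2.634 / 0.598)² = 2 × 4.405² = 2 × 19.40 = 38.8.
Round up to the next whole participant.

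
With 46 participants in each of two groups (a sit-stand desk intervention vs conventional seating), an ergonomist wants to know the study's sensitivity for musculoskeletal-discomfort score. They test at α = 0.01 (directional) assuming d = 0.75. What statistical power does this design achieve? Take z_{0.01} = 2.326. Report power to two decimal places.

For two equal groups, power = Φ(d·√(n/2) − z_{α}).
d·√(n/2) = 0.75 × √(46/2) = 0.75 × 4.796 = 3.597.
z_β = 3.597 − 2.326 = 1.271.
Power = Φ(1.271) = 0.898.

power ≈ 0.90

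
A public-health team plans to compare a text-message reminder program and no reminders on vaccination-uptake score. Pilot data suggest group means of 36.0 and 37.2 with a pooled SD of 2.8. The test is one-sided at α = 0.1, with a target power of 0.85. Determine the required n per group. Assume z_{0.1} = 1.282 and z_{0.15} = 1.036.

Cohen's d = |M₁ − M₂| / SD_pooled = |36.0 − 37.2| / 2.8 = 1.2 / 2.8 = 0.429.
For two independent groups with equal n: n = 2·((z_{α} + z_β) / d)².
z_{α} + z_β = 1.282 + 1.036 = 2.318.
n = 2 × (2.318 / 0.429)² = 2 × 5.403² = 2 × 29.20 = 58.4.
Round up to the next whole participant.

n = 59 per group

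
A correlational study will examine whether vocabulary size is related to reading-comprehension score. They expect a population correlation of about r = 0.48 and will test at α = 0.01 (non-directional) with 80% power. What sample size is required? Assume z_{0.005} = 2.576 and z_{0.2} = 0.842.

Fisher's z: C = ½·ln((1+r)/(1−r)) = ½·ln(2.8462) = 0.5230.
n = ((z_{α/2} + z_β)/C)² + 3.
(2.576 + 0.842) / 0.5230 = 3.418 / 0.5230 = 6.535.
n = 6.535² + 3 = 42.71 + 3 = 45.7.
Round up.

n = 46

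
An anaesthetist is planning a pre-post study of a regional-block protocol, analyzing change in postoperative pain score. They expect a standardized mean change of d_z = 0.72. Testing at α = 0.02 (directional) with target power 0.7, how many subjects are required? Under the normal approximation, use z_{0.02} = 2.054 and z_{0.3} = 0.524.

n = 13 pairs

For a paired (one-sample on differences) test: n = ((z_{α} + z_β) / d)².
z_{α} + z_β = 2.054 + 0.524 = 2.578.
n = (2.578 / 0.72)² = 3.581² = 12.82.
Round up.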